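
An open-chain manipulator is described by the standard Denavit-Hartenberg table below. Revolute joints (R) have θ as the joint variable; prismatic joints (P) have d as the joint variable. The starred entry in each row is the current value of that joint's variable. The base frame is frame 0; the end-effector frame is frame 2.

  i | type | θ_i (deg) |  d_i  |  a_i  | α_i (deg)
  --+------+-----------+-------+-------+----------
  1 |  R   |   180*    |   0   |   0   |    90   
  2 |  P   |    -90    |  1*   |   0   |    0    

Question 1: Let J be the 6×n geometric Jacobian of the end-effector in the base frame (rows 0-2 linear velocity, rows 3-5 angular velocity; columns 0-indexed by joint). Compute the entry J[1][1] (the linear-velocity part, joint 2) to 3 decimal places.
1.000

prismatic axis z_1 = (0.0000,1.0000,0.0000)
J_v[:, 1] = z_1; J_ω[:, 1] = (0,0,0)
entry J[1][1] = 1.0000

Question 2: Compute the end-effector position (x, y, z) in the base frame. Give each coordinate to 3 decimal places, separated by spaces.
after link 1: o_1 = (0.0000, 0.0000, 0.0000)
after link 2: o_2 = (0.0000, 1.0000, 0.0000)

0.000 1.000 0.000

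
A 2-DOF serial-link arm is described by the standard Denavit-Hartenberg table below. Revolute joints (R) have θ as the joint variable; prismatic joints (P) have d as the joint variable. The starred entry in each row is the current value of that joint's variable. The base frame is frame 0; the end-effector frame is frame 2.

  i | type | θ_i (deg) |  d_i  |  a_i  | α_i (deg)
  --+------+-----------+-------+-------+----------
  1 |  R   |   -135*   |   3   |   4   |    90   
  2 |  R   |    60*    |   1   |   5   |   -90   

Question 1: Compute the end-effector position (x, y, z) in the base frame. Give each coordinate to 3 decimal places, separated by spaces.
-5.303 -3.889 7.330

after link 1: o_1 = (-2.8284, -2.8284, 3.0000)
after link 2: o_2 = (-5.3033, -3.8891, 7.3301)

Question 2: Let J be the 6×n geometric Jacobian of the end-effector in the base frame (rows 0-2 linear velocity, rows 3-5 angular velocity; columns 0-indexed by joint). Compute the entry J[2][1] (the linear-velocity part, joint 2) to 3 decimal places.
2.500

axis z_1 = (-0.7071,0.7071,0.0000); lever o_n−o_1 = (-2.4749,-1.0607,4.3301)
cross product → J_v[:, 1] = (3.0619,3.0619,2.5000)
J_ω[:, 1] = z_1
entry J[2][1] = 2.5000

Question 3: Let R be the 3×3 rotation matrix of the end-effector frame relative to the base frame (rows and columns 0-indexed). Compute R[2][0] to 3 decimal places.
0.866

End-effector x-axis (col 0 of R) = (-0.3536,-0.3536,0.8660)
R[2][0] = 0.8660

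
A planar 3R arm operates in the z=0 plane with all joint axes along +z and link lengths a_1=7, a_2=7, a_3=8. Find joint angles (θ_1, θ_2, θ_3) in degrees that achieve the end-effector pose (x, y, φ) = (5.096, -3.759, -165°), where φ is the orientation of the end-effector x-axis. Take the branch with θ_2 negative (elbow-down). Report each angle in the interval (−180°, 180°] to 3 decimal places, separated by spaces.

15.001 -45.005 -134.997

wrist centre = target − a_3·(cos φ, sin φ) = (12.8234, -1.6884)
cos θ_2 = (167.2906−7²−7²)/(2·7·7) = 0.7070; θ_2 = -45.0048° (elbow-down)
β = atan2(-1.6884,12.8234) = -7.5009°; ψ = atan2(-4.9502,11.9493) = -22.5024°
θ_1 = β − ψ = 15.0015°
θ_3 = φ − θ_1 − θ_2 = -134.9966° (wrapped to (-180°,180°])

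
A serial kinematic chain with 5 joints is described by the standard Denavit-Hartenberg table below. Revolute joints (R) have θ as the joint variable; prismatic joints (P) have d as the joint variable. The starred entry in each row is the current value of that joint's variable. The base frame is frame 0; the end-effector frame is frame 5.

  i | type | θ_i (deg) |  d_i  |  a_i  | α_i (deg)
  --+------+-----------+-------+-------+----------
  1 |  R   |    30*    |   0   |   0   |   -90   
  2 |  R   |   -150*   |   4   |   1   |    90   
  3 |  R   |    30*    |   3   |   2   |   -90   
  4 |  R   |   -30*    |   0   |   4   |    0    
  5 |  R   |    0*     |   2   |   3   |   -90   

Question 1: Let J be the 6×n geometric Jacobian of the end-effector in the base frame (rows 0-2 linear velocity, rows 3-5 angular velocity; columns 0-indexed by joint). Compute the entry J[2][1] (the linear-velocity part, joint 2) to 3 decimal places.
9.297

axis z_1 = (-0.5000,0.8660,0.0000); lever o_n−o_1 = (-12.9327,3.8068,-2.1381)
cross product → J_v[:, 1] = (-1.8517,-1.0691,9.2966)
J_ω[:, 1] = z_1
entry J[2][1] = 9.2966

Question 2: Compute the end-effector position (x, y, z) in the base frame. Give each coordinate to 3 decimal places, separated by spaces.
after link 1: o_1 = (0.0000, 0.0000, 0.0000)
after link 2: o_2 = (-2.7500, 3.0311, 0.5000)
after link 3: o_3 = (-5.8481, 2.3971, -1.2321)
after link 4: o_4 = (-9.8301, 2.0981, -1.4641)
after link 5: o_5 = (-12.9327, 3.8068, -2.1381)

-12.933 3.807 -2.138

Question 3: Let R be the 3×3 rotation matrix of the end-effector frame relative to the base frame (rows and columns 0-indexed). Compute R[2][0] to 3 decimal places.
-0.058

End-effector x-axis (col 0 of R) = (-0.9955,-0.0748,-0.0580)
R[2][0] = -0.0580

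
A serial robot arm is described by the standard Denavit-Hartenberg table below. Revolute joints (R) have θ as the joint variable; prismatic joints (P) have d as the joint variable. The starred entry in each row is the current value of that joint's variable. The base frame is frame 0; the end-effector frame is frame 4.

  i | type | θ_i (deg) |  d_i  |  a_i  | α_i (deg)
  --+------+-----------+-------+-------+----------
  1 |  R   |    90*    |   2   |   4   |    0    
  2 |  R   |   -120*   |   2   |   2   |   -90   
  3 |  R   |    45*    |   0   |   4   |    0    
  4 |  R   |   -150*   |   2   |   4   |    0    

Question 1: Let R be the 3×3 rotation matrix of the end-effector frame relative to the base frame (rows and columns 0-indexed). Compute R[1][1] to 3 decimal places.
-0.483

End-effector y-axis (col 1 of R) = (0.8365,-0.4830,0.2588)
R[1][1] = -0.4830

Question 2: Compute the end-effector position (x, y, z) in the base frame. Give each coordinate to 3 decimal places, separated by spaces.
4.285 3.835 5.035

after link 1: o_1 = (0.0000, 4.0000, 2.0000)
after link 2: o_2 = (1.7321, 3.0000, 4.0000)
after link 3: o_3 = (4.1815, 1.5858, 1.1716)
after link 4: o_4 = (4.2850, 3.8355, 5.0353)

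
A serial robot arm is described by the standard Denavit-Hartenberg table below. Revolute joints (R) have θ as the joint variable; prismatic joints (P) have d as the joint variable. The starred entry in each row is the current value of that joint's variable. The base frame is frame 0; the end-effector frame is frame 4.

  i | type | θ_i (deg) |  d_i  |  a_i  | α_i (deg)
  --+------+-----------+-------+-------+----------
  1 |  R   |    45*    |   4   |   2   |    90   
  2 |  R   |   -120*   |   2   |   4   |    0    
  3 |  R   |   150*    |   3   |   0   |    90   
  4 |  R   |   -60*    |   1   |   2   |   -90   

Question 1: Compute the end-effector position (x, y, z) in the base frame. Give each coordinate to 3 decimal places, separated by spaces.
after link 1: o_1 = (1.4142, 1.4142, 4.0000)
after link 2: o_2 = (1.4142, -1.4142, 0.5359)
after link 3: o_3 = (3.5355, -3.5355, 0.5359)
after link 4: o_4 = (3.2767, -1.3449, 0.1699)

3.277 -1.345 0.170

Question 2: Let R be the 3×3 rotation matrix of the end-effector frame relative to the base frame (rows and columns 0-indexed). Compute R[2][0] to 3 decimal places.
0.250

End-effector x-axis (col 0 of R) = (-0.3062,0.9186,0.2500)
R[2][0] = 0.2500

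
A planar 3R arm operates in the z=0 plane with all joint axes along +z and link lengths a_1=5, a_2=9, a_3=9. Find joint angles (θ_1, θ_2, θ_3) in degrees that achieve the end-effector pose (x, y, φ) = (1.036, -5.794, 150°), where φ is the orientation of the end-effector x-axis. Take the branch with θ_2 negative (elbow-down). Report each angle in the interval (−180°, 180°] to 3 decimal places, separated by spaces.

-29.997 -30.004 -150.000

wrist centre = target − a_3·(cos φ, sin φ) = (8.8302, -10.2940)
cos θ_2 = (183.9394−5²−9²)/(2·5·9) = 0.8660; θ_2 = -30.0037° (elbow-down)
β = atan2(-10.2940,8.8302) = -49.3769°; ψ = atan2(-4.5005,12.7939) = -19.3803°
θ_1 = β − ψ = -29.9966°
θ_3 = φ − θ_1 − θ_2 = -149.9997° (wrapped to (-180°,180°])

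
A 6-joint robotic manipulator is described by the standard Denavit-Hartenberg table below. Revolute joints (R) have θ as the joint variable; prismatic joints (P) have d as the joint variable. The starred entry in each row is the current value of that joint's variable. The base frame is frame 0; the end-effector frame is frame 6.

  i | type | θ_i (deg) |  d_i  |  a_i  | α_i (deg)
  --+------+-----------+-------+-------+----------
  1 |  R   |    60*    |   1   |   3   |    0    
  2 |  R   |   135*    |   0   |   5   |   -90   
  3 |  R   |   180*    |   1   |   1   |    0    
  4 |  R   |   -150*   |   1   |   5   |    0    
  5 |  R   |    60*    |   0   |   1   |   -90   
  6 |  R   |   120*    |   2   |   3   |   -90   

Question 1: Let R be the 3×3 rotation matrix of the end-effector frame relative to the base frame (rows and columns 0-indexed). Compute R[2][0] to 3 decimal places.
0.500

End-effector x-axis (col 0 of R) = (-0.2241,0.8365,0.5000)
R[2][0] = 0.5000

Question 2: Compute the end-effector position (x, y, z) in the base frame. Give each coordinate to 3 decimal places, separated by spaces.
-4.769 1.537 -1.000

after link 1: o_1 = (1.5000, 2.5981, 1.0000)
after link 2: o_2 = (-3.3296, 1.3040, 1.0000)
after link 3: o_3 = (-2.1049, 0.5969, 1.0000)
after link 4: o_4 = (-6.0286, -1.4898, -1.5000)
after link 5: o_5 = (-6.0286, -1.4898, -2.5000)
after link 6: o_6 = (-4.7692, 1.5374, -1.0000)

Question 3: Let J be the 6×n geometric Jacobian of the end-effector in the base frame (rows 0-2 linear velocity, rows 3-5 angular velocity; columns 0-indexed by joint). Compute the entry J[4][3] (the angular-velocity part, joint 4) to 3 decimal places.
-0.966

axis z_3 = (0.2588,-0.9659,0.0000); lever o_n−o_3 = (-2.6643,0.9405,-2.0000)
cross product → J_v[:, 3] = (1.9319,0.5176,-2.3301)
J_ω[:, 3] = z_3
entry J[4][3] = -0.9659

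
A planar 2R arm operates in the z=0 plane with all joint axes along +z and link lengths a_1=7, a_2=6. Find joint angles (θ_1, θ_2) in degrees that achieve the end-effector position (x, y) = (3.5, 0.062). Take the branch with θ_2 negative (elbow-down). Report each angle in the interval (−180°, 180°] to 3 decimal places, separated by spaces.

59.997 -150.000

cos θ_2 = (12.2538−7²−6²)/(2·7·6) = -0.8660; θ_2 = -150.0000° (elbow-down)
β = atan2(0.0620,3.5000) = 1.0148°; ψ = atan2(-3.0000,1.8038) = -58.9822°
θ_1 = β − ψ = 59.9971°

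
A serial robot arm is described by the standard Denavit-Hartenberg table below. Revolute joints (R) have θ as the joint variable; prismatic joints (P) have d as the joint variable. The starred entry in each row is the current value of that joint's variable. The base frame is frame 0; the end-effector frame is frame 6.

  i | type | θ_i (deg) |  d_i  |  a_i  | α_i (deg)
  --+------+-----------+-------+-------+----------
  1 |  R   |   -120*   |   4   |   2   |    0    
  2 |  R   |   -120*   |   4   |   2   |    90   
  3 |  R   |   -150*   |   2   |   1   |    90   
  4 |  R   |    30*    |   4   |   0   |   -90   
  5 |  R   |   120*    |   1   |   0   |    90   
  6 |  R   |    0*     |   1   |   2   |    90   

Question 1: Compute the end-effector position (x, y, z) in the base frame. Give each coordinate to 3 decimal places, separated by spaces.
after link 1: o_1 = (-1.0000, -1.7321, 4.0000)
after link 2: o_2 = (-2.0000, -0.0000, 8.0000)
after link 3: o_3 = (0.1651, 0.2500, 7.5000)
after link 4: o_4 = (1.1651, -1.4821, 10.9641)
after link 5: o_5 = (1.6986, -0.6740, 11.2141)
after link 6: o_6 = (1.0323, 0.3460, 9.3391)

1.032 0.346 9.339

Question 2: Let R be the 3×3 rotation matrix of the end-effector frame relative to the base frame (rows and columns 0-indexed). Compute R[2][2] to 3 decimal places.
-0.250

End-effector z-axis (col 2 of R) = (-0.5335,-0.8080,-0.2500)
R[2][2] = -0.2500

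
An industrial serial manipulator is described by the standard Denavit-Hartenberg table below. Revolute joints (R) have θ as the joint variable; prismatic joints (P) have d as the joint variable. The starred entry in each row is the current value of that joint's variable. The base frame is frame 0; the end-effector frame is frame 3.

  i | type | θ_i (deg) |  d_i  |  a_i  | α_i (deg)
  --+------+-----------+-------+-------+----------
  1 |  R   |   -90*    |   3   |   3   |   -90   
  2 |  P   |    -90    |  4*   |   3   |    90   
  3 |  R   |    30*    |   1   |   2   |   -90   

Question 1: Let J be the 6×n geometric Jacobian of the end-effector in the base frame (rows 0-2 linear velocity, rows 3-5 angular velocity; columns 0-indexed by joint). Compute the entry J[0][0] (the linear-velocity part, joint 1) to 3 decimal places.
axis z_0 = ẑ; lever o_n−o_0 = (5.0000,-2.0000,7.7321)
cross product → J_v[:, 0] = (2.0000,5.0000,-0.0000)
J_ω[:, 0] = z_0
entry J[0][0] = 2.0000

2.000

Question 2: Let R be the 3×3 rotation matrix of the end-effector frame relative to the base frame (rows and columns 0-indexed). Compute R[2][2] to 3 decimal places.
-0.500

End-effector z-axis (col 2 of R) = (0.8660,0.0000,-0.5000)
R[2][2] = -0.5000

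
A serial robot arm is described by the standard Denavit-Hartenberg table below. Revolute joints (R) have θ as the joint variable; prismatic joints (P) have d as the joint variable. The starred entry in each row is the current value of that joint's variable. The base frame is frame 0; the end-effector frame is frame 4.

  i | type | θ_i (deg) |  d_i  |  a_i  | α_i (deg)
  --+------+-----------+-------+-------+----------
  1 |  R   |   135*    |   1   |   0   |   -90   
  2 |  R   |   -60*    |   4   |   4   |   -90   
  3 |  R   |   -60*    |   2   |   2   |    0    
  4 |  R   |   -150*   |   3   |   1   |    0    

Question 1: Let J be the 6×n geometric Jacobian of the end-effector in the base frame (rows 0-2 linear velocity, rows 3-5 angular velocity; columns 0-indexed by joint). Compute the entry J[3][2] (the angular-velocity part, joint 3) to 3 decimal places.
axis z_2 = (-0.6124,0.6124,-0.5000); lever o_n−o_2 = (-3.9804,2.2380,-2.3840)
cross product → J_v[:, 2] = (-0.3409,0.5303,1.0670)
J_ω[:, 2] = z_2
entry J[3][2] = -0.6124

-0.612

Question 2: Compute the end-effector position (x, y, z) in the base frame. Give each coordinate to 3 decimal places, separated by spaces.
after link 1: o_1 = (0.0000, 0.0000, 1.0000)
after link 2: o_2 = (-4.2426, -1.4142, 4.4641)
after link 3: o_3 = (-7.0457, -1.0607, 4.3301)
after link 4: o_4 = (-8.2231, 0.8238, 2.0801)

-8.223 0.824 2.080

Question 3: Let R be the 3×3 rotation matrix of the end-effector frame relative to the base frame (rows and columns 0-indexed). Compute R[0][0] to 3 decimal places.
0.660

End-effector x-axis (col 0 of R) = (0.6597,0.0474,-0.7500)
R[0][0] = 0.6597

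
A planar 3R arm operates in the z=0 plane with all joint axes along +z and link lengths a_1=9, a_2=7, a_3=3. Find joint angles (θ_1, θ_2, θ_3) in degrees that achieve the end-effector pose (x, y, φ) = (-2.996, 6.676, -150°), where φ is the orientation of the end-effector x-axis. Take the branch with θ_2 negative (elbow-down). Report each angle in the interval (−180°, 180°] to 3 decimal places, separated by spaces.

wrist centre = target − a_3·(cos φ, sin φ) = (-0.3979, 8.1760)
cos θ_2 = (67.0053−9²−7²)/(2·9·7) = -0.5000; θ_2 = -119.9972° (elbow-down)
β = atan2(8.1760,-0.3979) = 92.7864°; ψ = atan2(-6.0623,5.5003) = -47.7829°
θ_1 = β − ψ = 140.5693°
θ_3 = φ − θ_1 − θ_2 = -170.5721° (wrapped to (-180°,180°])

140.569 -119.997 -170.572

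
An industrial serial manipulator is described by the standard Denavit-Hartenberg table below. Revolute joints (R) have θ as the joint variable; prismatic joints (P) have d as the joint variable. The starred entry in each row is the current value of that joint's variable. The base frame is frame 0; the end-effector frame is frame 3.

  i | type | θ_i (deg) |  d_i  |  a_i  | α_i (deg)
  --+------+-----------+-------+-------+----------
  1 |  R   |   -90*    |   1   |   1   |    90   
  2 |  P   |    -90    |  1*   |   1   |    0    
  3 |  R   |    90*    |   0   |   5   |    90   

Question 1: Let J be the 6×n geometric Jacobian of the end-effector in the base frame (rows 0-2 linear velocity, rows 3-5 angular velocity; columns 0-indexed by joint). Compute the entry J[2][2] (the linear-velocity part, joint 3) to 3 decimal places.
5.000

axis z_2 = (-1.0000,-0.0000,0.0000); lever o_n−o_2 = (0.0000,-5.0000,0.0000)
cross product → J_v[:, 2] = (0.0000,0.0000,5.0000)
J_ω[:, 2] = z_2
entry J[2][2] = 5.0000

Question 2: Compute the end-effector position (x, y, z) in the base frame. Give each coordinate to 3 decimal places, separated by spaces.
after link 1: o_1 = (0.0000, -1.0000, 1.0000)
after link 2: o_2 = (-1.0000, -1.0000, 0.0000)
after link 3: o_3 = (-1.0000, -6.0000, 0.0000)

-1.000 -6.000 0.000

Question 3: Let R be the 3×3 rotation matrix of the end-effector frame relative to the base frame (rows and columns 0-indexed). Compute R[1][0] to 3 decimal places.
-1.000

End-effector x-axis (col 0 of R) = (0.0000,-1.0000,0.0000)
R[1][0] = -1.0000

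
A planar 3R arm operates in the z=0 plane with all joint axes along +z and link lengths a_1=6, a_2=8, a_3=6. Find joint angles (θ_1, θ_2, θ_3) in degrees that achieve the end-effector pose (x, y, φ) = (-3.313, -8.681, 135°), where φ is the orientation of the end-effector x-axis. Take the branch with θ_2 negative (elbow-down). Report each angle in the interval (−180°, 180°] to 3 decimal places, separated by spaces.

wrist centre = target − a_3·(cos φ, sin φ) = (0.9296, -12.9236)
cos θ_2 = (167.8847−6²−8²)/(2·6·8) = 0.7071; θ_2 = -44.9979° (elbow-down)
β = atan2(-12.9236,0.9296) = -85.8856°; ψ = atan2(-5.6566,11.6571) = -25.8852°
θ_1 = β − ψ = -60.0004°
θ_3 = φ − θ_1 − θ_2 = -120.0017° (wrapped to (-180°,180°])

-60.000 -44.998 -120.002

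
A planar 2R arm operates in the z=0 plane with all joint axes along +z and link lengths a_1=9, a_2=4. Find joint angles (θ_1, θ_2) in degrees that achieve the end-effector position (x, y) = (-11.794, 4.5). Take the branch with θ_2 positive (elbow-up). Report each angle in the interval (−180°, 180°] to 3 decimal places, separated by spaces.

cos θ_2 = (159.3484−9²−4²)/(2·9·4) = 0.8660; θ_2 = 30.0086° (elbow-up)
β = atan2(4.5000,-11.7940) = 159.1156°; ψ = atan2(2.0005,12.4638) = 9.1186°
θ_1 = β − ψ = 149.9971°

149.997 30.009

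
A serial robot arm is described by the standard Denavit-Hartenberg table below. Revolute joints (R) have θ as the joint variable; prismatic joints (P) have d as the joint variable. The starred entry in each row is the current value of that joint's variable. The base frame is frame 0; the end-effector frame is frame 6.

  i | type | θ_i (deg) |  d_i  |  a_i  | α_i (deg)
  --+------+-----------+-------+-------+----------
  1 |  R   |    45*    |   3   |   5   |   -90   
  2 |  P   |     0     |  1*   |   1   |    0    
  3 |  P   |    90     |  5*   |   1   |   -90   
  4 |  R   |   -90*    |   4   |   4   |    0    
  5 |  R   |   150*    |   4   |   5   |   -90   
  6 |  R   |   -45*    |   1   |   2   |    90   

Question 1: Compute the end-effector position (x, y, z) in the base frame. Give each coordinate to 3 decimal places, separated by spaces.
-5.204 0.375 -0.341

after link 1: o_1 = (3.5355, 3.5355, 3.0000)
after link 2: o_2 = (3.5355, 4.9497, 3.0000)
after link 3: o_3 = (0.0000, 8.4853, 2.0000)
after link 4: o_4 = (-5.6569, 8.4853, 2.0000)
after link 5: o_5 = (-5.4234, 2.5950, -0.5000)
after link 6: o_6 = (-5.2038, 0.3754, -0.3411)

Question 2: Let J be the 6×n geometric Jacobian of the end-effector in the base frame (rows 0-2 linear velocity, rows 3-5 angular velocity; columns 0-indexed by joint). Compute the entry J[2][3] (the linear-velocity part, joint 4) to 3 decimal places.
axis z_3 = (-0.7071,-0.7071,-0.0000); lever o_n−o_3 = (-5.2038,-8.1099,-2.3411)
cross product → J_v[:, 3] = (1.6554,-1.6554,2.0549)
J_ω[:, 3] = z_3
entry J[2][3] = 2.0549

2.055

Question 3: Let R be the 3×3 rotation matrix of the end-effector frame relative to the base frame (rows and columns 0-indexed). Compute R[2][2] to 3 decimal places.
End-effector z-axis (col 2 of R) = (-0.9330,-0.0670,0.3536)
R[2][2] = 0.3536

0.354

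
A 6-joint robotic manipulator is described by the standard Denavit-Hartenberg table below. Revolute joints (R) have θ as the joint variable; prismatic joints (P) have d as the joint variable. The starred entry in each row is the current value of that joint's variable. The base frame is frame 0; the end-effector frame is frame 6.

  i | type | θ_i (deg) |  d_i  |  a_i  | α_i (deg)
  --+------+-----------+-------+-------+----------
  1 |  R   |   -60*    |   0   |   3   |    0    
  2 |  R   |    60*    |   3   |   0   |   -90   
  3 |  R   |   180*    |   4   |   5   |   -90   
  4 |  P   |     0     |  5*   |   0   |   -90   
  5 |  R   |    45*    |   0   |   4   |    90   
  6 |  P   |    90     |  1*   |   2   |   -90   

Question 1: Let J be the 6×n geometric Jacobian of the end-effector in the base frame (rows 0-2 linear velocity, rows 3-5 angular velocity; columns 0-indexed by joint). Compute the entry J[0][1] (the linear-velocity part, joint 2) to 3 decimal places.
-2.000

axis z_1 = (0.0000,0.0000,1.0000); lever o_n−o_1 = (-8.5355,2.0000,5.8787)
cross product → J_v[:, 1] = (-2.0000,-8.5355,0.0000)
J_ω[:, 1] = z_1
entry J[0][1] = -2.0000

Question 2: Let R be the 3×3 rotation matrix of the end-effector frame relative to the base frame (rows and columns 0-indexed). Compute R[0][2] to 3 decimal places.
End-effector z-axis (col 2 of R) = (0.7071,-0.0000,0.7071)
R[0][2] = 0.7071

0.707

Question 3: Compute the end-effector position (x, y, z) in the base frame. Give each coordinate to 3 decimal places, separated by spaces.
-7.036 -0.598 5.879

after link 1: o_1 = (1.5000, -2.5981, 0.0000)
after link 2: o_2 = (1.5000, -2.5981, 3.0000)
after link 3: o_3 = (-3.5000, 1.4019, 3.0000)
after link 4: o_4 = (-3.5000, 1.4019, 8.0000)
after link 5: o_5 = (-6.3284, 1.4019, 5.1716)
after link 6: o_6 = (-7.0355, -0.5981, 5.8787)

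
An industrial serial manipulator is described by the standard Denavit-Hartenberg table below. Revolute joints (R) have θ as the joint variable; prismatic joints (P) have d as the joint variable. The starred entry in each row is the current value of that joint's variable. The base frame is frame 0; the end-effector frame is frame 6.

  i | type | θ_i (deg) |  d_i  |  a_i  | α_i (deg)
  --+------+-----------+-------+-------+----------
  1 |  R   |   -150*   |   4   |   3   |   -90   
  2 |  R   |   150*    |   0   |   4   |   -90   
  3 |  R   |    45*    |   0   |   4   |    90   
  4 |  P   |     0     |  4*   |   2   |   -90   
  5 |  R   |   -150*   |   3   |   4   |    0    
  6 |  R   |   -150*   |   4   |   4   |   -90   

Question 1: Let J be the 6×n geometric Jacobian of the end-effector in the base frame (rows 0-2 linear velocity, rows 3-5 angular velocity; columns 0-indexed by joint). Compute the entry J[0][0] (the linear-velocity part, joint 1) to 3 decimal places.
axis z_0 = ẑ; lever o_n−o_0 = (6.4763,5.3721,5.5619)
cross product → J_v[:, 0] = (-5.3721,6.4763,0.0000)
J_ω[:, 0] = z_0
entry J[0][0] = -5.3721

-5.372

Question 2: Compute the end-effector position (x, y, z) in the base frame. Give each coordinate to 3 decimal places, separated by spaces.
6.476 5.372 5.562

after link 1: o_1 = (-2.5981, -1.5000, 4.0000)
after link 2: o_2 = (0.4019, 0.2321, 2.0000)
after link 3: o_3 = (1.1090, 3.9063, 0.5858)
after link 4: o_4 = (4.9981, 4.5187, -1.5355)
after link 5: o_5 = (7.4526, 1.4743, 1.5802)
after link 6: o_6 = (6.4763, 5.3721, 5.5619)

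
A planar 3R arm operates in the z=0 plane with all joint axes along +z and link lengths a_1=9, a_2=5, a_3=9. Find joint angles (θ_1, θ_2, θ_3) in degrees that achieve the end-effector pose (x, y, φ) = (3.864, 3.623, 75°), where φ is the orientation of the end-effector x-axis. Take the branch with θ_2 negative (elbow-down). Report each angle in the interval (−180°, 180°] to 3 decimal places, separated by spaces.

wrist centre = target − a_3·(cos φ, sin φ) = (1.5346, -5.0703)
cos θ_2 = (28.0634−9²−5²)/(2·9·5) = -0.8660; θ_2 = -149.9928° (elbow-down)
β = atan2(-5.0703,1.5346) = -73.1606°; ψ = atan2(-2.5005,4.6702) = -28.1658°
θ_1 = β − ψ = -44.9948°
θ_3 = φ − θ_1 − θ_2 = -90.0124° (wrapped to (-180°,180°])

-44.995 -149.993 -90.012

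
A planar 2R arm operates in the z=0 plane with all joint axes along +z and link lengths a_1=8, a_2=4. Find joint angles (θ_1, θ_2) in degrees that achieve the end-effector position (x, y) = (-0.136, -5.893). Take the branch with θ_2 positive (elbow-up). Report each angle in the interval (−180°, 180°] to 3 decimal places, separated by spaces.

cos θ_2 = (34.7459−8²−4²)/(2·8·4) = -0.7071; θ_2 = 134.9990° (elbow-up)
β = atan2(-5.8930,-0.1360) = -91.3221°; ψ = atan2(2.8285,5.1716) = 28.6752°
θ_1 = β − ψ = -119.9973°

-119.997 134.999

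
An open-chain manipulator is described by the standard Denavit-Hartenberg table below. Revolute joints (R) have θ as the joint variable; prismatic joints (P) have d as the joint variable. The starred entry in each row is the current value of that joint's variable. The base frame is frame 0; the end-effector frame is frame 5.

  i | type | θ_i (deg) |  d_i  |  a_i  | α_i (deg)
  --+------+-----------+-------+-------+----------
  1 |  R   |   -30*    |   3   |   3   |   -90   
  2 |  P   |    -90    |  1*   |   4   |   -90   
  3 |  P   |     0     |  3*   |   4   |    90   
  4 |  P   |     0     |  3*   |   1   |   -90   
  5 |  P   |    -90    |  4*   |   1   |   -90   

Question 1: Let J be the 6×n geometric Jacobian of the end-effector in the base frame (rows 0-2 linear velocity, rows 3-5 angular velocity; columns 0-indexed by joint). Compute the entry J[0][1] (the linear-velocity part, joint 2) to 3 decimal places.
0.500

prismatic axis z_1 = (0.5000,0.8660,0.0000)
J_v[:, 1] = z_1; J_ω[:, 1] = (0,0,0)
entry J[0][1] = 0.5000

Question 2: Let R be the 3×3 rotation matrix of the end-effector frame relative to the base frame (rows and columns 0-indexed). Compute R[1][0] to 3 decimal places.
End-effector x-axis (col 0 of R) = (0.5000,0.8660,0.0000)
R[1][0] = 0.8660

0.866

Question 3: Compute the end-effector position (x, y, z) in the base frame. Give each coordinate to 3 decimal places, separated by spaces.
after link 1: o_1 = (2.5981, -1.5000, 3.0000)
after link 2: o_2 = (3.0981, -0.6340, 7.0000)
after link 3: o_3 = (5.6962, -2.1340, 11.0000)
after link 4: o_4 = (7.1962, 0.4641, 12.0000)
after link 5: o_5 = (11.1603, -0.6699, 12.0000)

11.160 -0.670 12.000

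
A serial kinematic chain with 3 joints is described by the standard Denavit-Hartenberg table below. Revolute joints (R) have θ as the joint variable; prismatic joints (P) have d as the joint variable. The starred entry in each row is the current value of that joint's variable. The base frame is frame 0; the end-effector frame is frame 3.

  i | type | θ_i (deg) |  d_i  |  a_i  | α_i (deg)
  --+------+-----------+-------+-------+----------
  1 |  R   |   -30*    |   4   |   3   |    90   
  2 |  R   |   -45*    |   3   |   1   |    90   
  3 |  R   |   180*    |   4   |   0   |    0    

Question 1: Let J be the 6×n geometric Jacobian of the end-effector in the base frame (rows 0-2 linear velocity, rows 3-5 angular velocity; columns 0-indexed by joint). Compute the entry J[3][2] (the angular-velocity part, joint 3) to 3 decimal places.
axis z_2 = (-0.6124,0.3536,-0.7071); lever o_n−o_2 = (-2.4495,1.4142,-2.8284)
cross product → J_v[:, 2] = (-0.0000,0.0000,0.0000)
J_ω[:, 2] = z_2
entry J[3][2] = -0.6124

-0.612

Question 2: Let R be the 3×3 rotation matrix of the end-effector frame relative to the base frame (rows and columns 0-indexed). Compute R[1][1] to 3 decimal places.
End-effector y-axis (col 1 of R) = (0.5000,0.8660,-0.0000)
R[1][1] = 0.8660

0.866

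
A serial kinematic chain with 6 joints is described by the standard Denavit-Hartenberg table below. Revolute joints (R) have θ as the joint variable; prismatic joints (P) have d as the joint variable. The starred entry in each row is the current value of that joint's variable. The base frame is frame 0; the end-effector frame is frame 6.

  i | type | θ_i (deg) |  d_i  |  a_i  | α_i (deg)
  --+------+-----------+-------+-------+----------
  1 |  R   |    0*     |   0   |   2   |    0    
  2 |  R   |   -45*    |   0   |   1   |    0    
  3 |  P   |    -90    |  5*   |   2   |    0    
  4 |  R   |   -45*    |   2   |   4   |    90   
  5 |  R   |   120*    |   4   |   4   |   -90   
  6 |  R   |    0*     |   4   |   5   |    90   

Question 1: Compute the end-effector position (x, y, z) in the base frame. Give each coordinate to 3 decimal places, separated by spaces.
5.257 1.879 12.794

after link 1: o_1 = (2.0000, 0.0000, 0.0000)
after link 2: o_2 = (2.7071, -0.7071, 0.0000)
after link 3: o_3 = (1.2929, -2.1213, 5.0000)
after link 4: o_4 = (-2.7071, -2.1213, 7.0000)
after link 5: o_5 = (-0.7071, 1.8787, 10.4641)
after link 6: o_6 = (5.2570, 1.8787, 12.7942)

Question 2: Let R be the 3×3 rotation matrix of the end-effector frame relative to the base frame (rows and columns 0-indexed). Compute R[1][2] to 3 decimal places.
1.000

End-effector z-axis (col 2 of R) = (-0.0000,1.0000,0.0000)
R[1][2] = 1.0000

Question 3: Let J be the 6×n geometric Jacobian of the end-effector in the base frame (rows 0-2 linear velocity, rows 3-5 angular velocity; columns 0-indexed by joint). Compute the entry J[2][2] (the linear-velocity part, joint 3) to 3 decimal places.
1.000

prismatic axis z_2 = (0.0000,0.0000,1.0000)
J_v[:, 2] = z_2; J_ω[:, 2] = (0,0,0)
entry J[2][2] = 1.0000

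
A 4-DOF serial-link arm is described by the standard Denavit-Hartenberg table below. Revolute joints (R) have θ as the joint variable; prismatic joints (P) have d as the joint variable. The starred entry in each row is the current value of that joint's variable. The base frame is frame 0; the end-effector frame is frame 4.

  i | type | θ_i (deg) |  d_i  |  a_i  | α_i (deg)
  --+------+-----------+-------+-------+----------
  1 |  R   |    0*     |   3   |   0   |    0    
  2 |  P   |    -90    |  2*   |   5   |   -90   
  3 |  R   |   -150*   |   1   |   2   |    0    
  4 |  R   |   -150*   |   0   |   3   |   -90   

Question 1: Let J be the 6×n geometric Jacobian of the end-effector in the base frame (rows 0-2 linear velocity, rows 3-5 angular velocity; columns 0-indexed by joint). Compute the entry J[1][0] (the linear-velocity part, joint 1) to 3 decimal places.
axis z_0 = ẑ; lever o_n−o_0 = (1.0000,-4.7679,3.4019)
cross product → J_v[:, 0] = (4.7679,1.0000,-0.0000)
J_ω[:, 0] = z_0
entry J[1][0] = 1.0000

1.000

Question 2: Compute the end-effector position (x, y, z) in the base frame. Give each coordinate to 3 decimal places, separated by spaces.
after link 1: o_1 = (0.0000, 0.0000, 3.0000)
after link 2: o_2 = (0.0000, -5.0000, 5.0000)
after link 3: o_3 = (1.0000, -3.2679, 6.0000)
after link 4: o_4 = (1.0000, -4.7679, 3.4019)

1.000 -4.768 3.402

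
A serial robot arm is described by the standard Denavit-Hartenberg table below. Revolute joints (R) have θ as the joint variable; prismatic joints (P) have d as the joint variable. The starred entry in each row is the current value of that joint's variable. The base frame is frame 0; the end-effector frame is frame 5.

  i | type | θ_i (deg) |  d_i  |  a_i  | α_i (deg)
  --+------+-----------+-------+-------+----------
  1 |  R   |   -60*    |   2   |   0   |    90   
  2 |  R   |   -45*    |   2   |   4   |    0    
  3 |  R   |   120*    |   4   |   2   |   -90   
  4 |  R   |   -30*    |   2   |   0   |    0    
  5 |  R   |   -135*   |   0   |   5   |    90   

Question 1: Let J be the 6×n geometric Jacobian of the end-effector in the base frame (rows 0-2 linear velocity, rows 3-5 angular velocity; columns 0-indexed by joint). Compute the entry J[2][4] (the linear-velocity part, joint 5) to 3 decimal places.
1.250

axis z_4 = (-0.4830,0.8365,0.2588); lever o_n−o_4 = (-1.7457,0.4355,-4.6651)
cross product → J_v[:, 4] = (-4.0151,-2.7049,1.2500)
J_ω[:, 4] = z_4
entry J[2][4] = 1.2500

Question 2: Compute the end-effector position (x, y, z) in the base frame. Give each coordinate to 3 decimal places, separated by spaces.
-6.235 -3.789 -3.044

after link 1: o_1 = (0.0000, 0.0000, 2.0000)
after link 2: o_2 = (-0.3178, -3.4495, -0.8284)
after link 3: o_3 = (-3.5231, -5.8978, 1.1034)
after link 4: o_4 = (-4.4890, -4.2247, 1.6211)
after link 5: o_5 = (-6.2348, -3.7893, -3.0440)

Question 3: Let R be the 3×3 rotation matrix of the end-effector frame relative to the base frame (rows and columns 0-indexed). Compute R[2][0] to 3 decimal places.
End-effector x-axis (col 0 of R) = (-0.3491,0.0871,-0.9330)
R[2][0] = -0.9330

-0.933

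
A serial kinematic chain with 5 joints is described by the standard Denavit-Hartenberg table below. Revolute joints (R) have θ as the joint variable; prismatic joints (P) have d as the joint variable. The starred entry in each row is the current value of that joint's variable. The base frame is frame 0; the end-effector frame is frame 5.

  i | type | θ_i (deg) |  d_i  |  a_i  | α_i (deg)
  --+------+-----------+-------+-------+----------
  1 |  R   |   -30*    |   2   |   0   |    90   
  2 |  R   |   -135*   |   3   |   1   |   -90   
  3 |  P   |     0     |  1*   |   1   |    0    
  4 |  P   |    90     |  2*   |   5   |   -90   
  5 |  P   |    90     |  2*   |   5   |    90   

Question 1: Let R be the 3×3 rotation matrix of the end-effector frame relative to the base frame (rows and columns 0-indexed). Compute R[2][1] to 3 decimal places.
0.707

End-effector y-axis (col 1 of R) = (0.6124,-0.3536,0.7071)
R[2][1] = 0.7071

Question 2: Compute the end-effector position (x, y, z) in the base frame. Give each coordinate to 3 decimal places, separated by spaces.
after link 1: o_1 = (0.0000, 0.0000, 2.0000)
after link 2: o_2 = (-2.1124, -2.2445, 1.2929)
after link 3: o_3 = (-2.1124, -2.2445, -0.1213)
after link 4: o_4 = (1.6124, 1.3785, -1.5355)
after link 5: o_5 = (-0.2247, 2.4392, 3.4142)

-0.225 2.439 3.414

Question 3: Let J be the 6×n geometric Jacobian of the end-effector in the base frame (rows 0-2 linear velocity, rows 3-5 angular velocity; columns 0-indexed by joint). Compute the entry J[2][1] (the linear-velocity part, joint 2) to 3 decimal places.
-1.414

axis z_1 = (-0.5000,-0.8660,0.0000); lever o_n−o_1 = (-0.2247,2.4392,1.4142)
cross product → J_v[:, 1] = (-1.2247,0.7071,-1.4142)
J_ω[:, 1] = z_1
entry J[2][1] = -1.4142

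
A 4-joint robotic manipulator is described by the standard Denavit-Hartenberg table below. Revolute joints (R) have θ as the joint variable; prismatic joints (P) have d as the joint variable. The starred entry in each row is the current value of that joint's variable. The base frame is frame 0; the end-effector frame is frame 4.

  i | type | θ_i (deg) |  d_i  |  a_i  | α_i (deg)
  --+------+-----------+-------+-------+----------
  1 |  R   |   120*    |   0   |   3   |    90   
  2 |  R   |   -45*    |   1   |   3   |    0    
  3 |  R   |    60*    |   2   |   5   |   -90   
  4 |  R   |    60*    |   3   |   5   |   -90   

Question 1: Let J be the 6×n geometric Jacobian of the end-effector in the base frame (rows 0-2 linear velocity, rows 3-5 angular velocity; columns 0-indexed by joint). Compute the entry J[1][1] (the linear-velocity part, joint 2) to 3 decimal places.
axis z_1 = (0.8660,0.5000,0.0000); lever o_n−o_1 = (-5.4466,6.7735,2.7176)
cross product → J_v[:, 1] = (1.3588,-2.3535,8.5893)
J_ω[:, 1] = z_1
entry J[1][1] = -2.3535

-2.354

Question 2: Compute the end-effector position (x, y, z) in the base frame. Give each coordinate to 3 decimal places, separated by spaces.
after link 1: o_1 = (-1.5000, 2.5981, 0.0000)
after link 2: o_2 = (-1.6946, 4.9352, -2.1213)
after link 3: o_3 = (-2.3774, 10.1178, -0.8272)
after link 4: o_4 = (-6.9466, 9.3716, 2.7176)

-6.947 9.372 2.718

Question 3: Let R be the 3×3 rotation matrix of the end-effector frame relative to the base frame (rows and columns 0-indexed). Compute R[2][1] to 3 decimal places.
End-effector y-axis (col 1 of R) = (-0.1294,0.2241,-0.9659)
R[2][1] = -0.9659

-0.966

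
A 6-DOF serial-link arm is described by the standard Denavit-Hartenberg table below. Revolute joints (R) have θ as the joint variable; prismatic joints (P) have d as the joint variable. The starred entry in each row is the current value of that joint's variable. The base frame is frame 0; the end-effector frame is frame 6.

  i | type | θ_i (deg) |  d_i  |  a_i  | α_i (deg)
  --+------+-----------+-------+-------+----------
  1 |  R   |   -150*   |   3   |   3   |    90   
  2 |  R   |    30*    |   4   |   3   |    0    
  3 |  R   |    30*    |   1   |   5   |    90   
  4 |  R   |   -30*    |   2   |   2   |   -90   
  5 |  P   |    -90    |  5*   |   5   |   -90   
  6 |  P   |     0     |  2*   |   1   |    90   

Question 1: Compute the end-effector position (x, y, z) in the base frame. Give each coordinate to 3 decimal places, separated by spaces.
after link 1: o_1 = (-2.5981, -1.5000, 3.0000)
after link 2: o_2 = (-6.8481, 0.6651, 4.5000)
after link 3: o_3 = (-9.5131, 0.2811, 8.8301)
after link 4: o_4 = (-11.2631, -1.8840, 9.3301)
after link 5: o_5 = (-18.2607, -0.9240, 8.9952)
after link 6: o_6 = (-19.2607, -2.6561, 9.9952)

-19.261 -2.656 9.995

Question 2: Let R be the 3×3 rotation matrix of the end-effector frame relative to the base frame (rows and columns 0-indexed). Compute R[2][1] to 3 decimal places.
End-effector y-axis (col 1 of R) = (-0.1250,-0.6495,0.7500)
R[2][1] = 0.7500

0.750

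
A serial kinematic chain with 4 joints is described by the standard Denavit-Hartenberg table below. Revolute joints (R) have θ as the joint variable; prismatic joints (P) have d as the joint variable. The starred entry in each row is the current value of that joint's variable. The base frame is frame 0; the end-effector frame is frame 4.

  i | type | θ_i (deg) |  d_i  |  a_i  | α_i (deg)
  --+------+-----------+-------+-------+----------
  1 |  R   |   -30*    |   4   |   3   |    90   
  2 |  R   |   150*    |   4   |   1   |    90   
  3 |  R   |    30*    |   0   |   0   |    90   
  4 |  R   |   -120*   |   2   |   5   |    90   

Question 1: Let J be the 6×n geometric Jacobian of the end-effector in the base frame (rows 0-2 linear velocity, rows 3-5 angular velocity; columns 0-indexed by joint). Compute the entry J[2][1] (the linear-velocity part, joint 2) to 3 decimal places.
axis z_1 = (-0.5000,-0.8660,0.0000); lever o_n−o_1 = (-2.2602,0.1295,-3.8325)
cross product → J_v[:, 1] = (3.3191,-1.9163,-2.0221)
J_ω[:, 1] = z_1
entry J[2][1] = -2.0221

-2.022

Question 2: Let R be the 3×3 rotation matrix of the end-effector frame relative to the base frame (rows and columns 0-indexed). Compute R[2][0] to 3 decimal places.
End-effector x-axis (col 0 of R) = (0.0748,0.2455,-0.9665)
R[2][0] = -0.9665

-0.967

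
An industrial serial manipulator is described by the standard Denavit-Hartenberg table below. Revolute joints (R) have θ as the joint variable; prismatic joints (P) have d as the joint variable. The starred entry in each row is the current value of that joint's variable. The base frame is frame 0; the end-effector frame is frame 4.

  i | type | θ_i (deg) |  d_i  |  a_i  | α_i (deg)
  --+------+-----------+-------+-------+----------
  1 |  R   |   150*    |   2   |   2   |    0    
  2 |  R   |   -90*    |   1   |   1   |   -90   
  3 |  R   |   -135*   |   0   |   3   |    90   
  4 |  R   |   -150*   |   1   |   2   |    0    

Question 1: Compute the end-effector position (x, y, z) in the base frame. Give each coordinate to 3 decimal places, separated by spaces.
after link 1: o_1 = (-1.7321, 1.0000, 2.0000)
after link 2: o_2 = (-1.2321, 1.8660, 3.0000)
after link 3: o_3 = (-2.2927, 0.0289, 5.1213)
after link 4: o_4 = (-1.1679, -0.0228, 3.1895)

-1.168 -0.023 3.189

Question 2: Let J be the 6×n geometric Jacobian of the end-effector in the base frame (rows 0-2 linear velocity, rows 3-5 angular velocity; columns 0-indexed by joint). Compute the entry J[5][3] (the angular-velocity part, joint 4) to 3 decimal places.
-0.707

axis z_3 = (-0.3536,-0.6124,-0.7071); lever o_n−o_3 = (1.1248,-0.0517,-1.9319)
cross product → J_v[:, 3] = (1.1464,-1.4784,0.7071)
J_ω[:, 3] = z_3
entry J[5][3] = -0.7071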